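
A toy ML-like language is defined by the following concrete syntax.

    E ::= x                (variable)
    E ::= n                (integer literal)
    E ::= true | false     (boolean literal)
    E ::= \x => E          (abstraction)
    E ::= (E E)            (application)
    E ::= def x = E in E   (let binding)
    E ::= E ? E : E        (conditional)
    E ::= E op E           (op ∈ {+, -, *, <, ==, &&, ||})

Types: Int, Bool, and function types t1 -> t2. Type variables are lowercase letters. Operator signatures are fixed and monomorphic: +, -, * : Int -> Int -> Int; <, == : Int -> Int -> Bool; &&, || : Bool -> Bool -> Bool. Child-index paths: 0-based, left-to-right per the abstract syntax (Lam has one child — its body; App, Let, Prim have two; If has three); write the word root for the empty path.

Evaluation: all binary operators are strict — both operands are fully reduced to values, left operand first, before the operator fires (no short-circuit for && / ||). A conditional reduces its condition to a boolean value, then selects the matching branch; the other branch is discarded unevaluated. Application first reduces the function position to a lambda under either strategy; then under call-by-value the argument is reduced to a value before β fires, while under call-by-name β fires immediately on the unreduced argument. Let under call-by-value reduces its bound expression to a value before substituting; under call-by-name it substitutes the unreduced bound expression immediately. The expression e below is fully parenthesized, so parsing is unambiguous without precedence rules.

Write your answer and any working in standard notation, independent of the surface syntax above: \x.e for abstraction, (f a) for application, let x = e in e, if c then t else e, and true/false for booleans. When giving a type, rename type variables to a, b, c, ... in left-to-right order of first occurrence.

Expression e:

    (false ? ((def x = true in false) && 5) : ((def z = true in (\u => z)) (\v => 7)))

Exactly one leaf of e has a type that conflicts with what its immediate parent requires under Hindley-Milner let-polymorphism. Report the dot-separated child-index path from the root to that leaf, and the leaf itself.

Working:
  unify Bool ~ Bool
let x : Bool
  unify Bool ~ Bool
  unify Int ~ Bool
  FAIL: mismatch Int ~ Bool

Answer: 1.1 : 5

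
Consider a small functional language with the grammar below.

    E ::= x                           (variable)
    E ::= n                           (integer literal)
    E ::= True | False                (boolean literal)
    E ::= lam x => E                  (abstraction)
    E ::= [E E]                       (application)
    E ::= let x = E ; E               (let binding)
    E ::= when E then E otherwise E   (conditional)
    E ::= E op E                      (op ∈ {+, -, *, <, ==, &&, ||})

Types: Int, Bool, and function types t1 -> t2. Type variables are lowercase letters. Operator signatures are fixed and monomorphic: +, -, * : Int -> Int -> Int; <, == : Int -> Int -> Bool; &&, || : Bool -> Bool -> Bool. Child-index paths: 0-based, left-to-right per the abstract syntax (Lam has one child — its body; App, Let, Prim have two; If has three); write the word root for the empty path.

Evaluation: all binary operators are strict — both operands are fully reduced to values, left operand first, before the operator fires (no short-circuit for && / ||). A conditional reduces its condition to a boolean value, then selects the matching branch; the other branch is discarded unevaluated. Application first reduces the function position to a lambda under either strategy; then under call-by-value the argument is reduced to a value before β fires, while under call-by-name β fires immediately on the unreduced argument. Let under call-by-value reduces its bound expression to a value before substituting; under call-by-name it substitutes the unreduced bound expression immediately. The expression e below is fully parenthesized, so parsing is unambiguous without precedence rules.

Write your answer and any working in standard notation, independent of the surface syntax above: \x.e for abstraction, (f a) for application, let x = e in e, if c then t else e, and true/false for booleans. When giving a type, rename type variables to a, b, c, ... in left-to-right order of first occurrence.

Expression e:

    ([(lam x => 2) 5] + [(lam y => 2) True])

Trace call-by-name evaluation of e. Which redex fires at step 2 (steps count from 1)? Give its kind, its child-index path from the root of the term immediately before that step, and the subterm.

Answer: beta at 1 : ((\y.2) true)

Trace:
step 0: (((\x.2) 5) + ((\y.2) true))
step 1: [beta@0] (2 + ((\y.2) true))
step 2: [beta@1] (2 + 2)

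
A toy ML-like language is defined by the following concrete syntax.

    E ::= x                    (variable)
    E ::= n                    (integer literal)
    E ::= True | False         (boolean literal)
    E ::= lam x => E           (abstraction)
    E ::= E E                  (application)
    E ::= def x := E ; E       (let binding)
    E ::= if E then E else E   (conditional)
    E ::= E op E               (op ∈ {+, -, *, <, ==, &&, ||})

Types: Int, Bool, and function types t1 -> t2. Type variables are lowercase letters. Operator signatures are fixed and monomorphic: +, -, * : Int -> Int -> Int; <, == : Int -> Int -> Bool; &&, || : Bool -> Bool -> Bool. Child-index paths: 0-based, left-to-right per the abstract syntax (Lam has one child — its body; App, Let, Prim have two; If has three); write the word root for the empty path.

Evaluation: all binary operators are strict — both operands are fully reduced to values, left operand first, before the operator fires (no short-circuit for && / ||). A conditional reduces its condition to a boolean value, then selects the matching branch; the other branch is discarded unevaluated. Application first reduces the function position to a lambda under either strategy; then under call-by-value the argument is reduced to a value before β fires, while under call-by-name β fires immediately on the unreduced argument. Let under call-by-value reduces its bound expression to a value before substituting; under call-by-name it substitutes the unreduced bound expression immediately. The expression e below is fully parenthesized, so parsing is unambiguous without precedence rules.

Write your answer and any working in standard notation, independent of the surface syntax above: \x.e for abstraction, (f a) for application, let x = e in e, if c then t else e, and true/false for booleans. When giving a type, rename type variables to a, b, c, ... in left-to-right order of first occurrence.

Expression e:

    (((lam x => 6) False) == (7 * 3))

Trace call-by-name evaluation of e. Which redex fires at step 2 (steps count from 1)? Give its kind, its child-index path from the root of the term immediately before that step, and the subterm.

Working:
step 0: (((\x.6) false) == (7 * 3))
step 1: [beta@0] (6 == (7 * 3))
step 2: [delta@1] (6 == 21)

Answer: delta at 1 : (7 * 3)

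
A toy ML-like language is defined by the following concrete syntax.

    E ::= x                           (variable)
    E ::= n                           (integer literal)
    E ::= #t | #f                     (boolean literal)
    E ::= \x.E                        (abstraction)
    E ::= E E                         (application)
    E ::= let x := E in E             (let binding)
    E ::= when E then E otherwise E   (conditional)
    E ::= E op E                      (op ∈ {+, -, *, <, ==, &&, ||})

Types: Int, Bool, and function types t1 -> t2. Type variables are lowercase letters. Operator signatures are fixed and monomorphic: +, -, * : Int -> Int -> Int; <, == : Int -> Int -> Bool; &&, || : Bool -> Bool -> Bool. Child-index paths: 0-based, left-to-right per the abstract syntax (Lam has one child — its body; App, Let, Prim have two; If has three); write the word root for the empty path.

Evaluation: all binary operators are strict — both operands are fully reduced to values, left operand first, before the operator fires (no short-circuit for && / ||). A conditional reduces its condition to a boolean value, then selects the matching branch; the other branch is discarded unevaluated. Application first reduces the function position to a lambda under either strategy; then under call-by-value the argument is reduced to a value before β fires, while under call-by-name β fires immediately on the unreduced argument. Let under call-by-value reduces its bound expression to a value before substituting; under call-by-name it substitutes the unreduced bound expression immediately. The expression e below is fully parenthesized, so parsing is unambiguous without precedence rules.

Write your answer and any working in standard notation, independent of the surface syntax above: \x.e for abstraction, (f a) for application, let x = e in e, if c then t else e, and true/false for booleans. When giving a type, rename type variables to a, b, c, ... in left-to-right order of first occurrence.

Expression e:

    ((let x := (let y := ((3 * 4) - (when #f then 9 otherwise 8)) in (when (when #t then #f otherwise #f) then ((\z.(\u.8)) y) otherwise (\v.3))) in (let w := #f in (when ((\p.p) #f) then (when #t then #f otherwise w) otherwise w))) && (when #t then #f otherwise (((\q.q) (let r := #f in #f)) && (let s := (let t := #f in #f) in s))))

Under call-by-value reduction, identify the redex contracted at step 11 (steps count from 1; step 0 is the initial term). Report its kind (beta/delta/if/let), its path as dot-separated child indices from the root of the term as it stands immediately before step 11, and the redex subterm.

Answer: if at 1 : (if true then false else (((\q.q) (let r = false in false)) && (let s = (let t = false in false) in s)))

Trace:
step 0: ((let x = (let y = ((3 * 4) - (if false then 9 else 8)) in (if (if true then false else false) then ((\z.(\u.8)) y) else (\v.3))) in (let w = false in (if ((\p.p) false) then (if true then false else w) else w))) && (if true then false else (((\q.q) (let r = false in false)) && (let s = (let t = false in false) in s))))
step 1: [delta@0.0.0.0] ((let x = (let y = (12 - (if false then 9 else 8)) in (if (if true then false else false) then ((\z.(\u.8)) y) else (\v.3))) in (let w = false in (if ((\p.p) false) then (if true then false else w) else w))) && (if true then false else (((\q.q) (let r = false in false)) && (let s = (let t = false in false) in s))))
step 2: [if@0.0.0.1] ((let x = (let y = (12 - 8) in (if (if true then false else false) then ((\z.(\u.8)) y) else (\v.3))) in (let w = false in (if ((\p.p) false) then (if true then false else w) else w))) && (if true then false else (((\q.q) (let r = false in false)) && (let s = (let t = false in false) in s))))
step 3: [delta@0.0.0] ((let x = (let y = 4 in (if (if true then false else false) then ((\z.(\u.8)) y) else (\v.3))) in (let w = false in (if ((\p.p) false) then (if true then false else w) else w))) && (if true then false else (((\q.q) (let r = false in false)) && (let s = (let t = false in false) in s))))
step 4: [let@0.0] ((let x = (if (if true then false else false) then ((\z.(\u.8)) 4) else (\v.3)) in (let w = false in (if ((\p.p) false) then (if true then false else w) else w))) && (if true then false else (((\q.q) (let r = false in false)) && (let s = (let t = false in false) in s))))
step 5: [if@0.0.0] ((let x = (if false then ((\z.(\u.8)) 4) else (\v.3)) in (let w = false in (if ((\p.p) false) then (if true then false else w) else w))) && (if true then false else (((\q.q) (let r = false in false)) && (let s = (let t = false in false) in s))))
step 6: [if@0.0] ((let x = (\v.3) in (let w = false in (if ((\p.p) false) then (if true then false else w) else w))) && (if true then false else (((\q.q) (let r = false in false)) && (let s = (let t = false in false) in s))))
step 7: [let@0] ((let w = false in (if ((\p.p) false) then (if true then false else w) else w)) && (if true then false else (((\q.q) (let r = false in false)) && (let s = (let t = false in false) in s))))
step 8: [let@0] ((if ((\p.p) false) then (if true then false else false) else false) && (if true then false else (((\q.q) (let r = false in false)) && (let s = (let t = false in false) in s))))
step 9: [beta@0.0] ((if false then (if true then false else false) else false) && (if true then false else (((\q.q) (let r = false in false)) && (let s = (let t = false in false) in s))))
step 10: [if@0] (false && (if true then false else (((\q.q) (let r = false in false)) && (let s = (let t = false in false) in s))))
step 11: [if@1] (false && false)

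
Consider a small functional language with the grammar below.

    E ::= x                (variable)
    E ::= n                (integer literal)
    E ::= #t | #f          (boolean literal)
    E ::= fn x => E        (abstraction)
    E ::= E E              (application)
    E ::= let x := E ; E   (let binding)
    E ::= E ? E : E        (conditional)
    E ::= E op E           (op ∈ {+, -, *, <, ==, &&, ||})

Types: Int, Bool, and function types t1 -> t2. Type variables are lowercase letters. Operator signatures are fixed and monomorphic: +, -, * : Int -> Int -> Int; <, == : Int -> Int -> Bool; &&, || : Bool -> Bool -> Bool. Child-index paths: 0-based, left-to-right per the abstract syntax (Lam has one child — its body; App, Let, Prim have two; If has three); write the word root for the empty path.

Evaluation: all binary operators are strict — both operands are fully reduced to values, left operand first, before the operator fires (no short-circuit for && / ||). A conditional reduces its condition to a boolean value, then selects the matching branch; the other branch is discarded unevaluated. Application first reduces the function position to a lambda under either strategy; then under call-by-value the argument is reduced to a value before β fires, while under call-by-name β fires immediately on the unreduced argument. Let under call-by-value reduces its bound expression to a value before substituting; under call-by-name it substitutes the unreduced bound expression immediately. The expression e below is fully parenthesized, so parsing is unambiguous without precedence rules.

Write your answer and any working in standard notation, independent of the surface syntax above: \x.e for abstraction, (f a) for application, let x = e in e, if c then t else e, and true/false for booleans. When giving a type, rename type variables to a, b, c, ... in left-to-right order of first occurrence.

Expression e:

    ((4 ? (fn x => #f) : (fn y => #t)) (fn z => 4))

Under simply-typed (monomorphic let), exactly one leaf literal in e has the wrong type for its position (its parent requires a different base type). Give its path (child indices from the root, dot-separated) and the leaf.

Working:
  unify Int ~ Bool
  FAIL: mismatch Int ~ Bool

Answer: 0.0 : 4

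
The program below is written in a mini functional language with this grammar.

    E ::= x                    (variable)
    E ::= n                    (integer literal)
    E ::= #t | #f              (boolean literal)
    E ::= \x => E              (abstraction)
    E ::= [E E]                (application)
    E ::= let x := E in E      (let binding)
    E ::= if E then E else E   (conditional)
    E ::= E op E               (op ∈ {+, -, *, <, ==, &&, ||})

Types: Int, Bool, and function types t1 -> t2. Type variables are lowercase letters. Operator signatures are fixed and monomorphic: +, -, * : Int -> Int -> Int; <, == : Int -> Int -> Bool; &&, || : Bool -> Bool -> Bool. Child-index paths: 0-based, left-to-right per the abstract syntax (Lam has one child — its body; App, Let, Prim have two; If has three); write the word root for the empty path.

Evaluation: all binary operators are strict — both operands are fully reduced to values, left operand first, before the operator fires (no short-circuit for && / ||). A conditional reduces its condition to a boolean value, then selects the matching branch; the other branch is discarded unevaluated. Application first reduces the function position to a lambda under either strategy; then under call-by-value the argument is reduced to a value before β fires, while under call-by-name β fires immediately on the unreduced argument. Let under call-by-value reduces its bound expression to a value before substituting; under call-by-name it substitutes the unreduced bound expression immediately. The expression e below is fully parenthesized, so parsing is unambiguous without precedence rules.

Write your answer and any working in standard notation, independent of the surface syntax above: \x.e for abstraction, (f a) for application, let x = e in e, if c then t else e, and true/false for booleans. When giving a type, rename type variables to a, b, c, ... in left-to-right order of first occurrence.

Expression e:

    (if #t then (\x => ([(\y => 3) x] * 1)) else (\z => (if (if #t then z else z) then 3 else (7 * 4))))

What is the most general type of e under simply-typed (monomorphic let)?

Answer: Bool -> Int

Derivation:
  unify Bool ~ Bool
\y._ : b -> Int
x : a
  unify b -> Int ~ a -> c
  unify b ~ a
  unify Int ~ c
_ _ : Int
  unify Int ~ Int
  unify Int ~ Int
\x._ : a -> Int
  unify Bool ~ Bool
z : d
z : d
  unify d ~ d
  unify d ~ Bool
  unify Int ~ Int
  unify Int ~ Int
  unify Int ~ Int
\z._ : Bool -> Int
  unify a -> Int ~ Bool -> Int
  unify a ~ Bool
  unify Int ~ Int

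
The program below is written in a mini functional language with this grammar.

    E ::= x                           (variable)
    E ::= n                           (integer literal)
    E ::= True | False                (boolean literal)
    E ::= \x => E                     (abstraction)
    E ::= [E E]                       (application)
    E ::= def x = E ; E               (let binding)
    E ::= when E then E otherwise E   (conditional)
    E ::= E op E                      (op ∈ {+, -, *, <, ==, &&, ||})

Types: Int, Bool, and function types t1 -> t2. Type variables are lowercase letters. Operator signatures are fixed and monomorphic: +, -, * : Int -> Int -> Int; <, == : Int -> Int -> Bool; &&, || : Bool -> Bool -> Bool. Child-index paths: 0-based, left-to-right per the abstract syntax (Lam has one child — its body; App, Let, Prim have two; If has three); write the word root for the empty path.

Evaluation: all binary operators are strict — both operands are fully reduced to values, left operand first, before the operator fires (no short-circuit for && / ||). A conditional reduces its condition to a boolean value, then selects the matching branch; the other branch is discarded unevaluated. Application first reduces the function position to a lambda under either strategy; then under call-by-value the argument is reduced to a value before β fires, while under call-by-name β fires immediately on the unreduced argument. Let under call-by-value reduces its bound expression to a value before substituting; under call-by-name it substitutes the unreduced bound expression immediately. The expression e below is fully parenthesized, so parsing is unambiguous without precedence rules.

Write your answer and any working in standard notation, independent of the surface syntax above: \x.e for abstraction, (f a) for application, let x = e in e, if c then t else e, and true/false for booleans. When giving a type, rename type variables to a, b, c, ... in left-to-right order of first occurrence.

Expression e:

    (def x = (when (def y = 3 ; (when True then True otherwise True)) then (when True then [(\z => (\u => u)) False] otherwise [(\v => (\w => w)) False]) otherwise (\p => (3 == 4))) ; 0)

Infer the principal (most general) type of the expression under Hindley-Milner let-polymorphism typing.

Derivation:
let y : Int
  unify Bool ~ Bool
  unify Bool ~ Bool
  unify Bool ~ Bool
  unify Bool ~ Bool
u : b
\u._ : b -> b
\z._ : a -> b -> b
  unify a -> b -> b ~ Bool -> c
  unify a ~ Bool
  unify b -> b ~ c
_ _ : b -> b
w : e
\w._ : e -> e
\v._ : d -> e -> e
  unify d -> e -> e ~ Bool -> f
  unify d ~ Bool
  unify e -> e ~ f
_ _ : e -> e
  unify b -> b ~ e -> e
  unify b ~ e
  unify e ~ e
  unify Int ~ Int
  unify Int ~ Int
\p._ : g -> Bool
  unify e -> e ~ g -> Bool
  unify e ~ g
  unify g ~ Bool
let x : Bool -> Bool

Answer: Int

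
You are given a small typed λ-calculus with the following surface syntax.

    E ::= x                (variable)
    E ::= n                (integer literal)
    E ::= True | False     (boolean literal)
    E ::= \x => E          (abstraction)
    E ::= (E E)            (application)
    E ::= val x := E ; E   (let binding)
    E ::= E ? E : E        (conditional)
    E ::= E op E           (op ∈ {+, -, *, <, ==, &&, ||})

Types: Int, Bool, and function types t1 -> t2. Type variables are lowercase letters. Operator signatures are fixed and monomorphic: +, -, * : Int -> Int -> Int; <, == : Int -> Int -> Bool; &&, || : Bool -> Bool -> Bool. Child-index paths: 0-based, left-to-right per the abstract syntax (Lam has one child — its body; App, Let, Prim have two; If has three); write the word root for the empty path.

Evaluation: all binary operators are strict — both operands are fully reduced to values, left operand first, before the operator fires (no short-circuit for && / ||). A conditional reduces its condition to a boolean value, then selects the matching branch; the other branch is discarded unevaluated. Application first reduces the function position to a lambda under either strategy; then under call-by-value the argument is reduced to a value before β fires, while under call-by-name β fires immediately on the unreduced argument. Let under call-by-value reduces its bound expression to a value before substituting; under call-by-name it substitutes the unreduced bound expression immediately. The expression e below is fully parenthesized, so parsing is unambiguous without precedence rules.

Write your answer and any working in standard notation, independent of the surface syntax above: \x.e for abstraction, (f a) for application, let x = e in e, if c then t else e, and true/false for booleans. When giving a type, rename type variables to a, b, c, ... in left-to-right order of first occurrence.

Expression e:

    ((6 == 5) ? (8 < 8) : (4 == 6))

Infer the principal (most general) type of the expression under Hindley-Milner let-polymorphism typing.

Answer: Bool

Trace:
  unify Int ~ Int
  unify Int ~ Int
  unify Bool ~ Bool
  unify Int ~ Int
  unify Int ~ Int
  unify Int ~ Int
  unify Int ~ Int
  unify Bool ~ Bool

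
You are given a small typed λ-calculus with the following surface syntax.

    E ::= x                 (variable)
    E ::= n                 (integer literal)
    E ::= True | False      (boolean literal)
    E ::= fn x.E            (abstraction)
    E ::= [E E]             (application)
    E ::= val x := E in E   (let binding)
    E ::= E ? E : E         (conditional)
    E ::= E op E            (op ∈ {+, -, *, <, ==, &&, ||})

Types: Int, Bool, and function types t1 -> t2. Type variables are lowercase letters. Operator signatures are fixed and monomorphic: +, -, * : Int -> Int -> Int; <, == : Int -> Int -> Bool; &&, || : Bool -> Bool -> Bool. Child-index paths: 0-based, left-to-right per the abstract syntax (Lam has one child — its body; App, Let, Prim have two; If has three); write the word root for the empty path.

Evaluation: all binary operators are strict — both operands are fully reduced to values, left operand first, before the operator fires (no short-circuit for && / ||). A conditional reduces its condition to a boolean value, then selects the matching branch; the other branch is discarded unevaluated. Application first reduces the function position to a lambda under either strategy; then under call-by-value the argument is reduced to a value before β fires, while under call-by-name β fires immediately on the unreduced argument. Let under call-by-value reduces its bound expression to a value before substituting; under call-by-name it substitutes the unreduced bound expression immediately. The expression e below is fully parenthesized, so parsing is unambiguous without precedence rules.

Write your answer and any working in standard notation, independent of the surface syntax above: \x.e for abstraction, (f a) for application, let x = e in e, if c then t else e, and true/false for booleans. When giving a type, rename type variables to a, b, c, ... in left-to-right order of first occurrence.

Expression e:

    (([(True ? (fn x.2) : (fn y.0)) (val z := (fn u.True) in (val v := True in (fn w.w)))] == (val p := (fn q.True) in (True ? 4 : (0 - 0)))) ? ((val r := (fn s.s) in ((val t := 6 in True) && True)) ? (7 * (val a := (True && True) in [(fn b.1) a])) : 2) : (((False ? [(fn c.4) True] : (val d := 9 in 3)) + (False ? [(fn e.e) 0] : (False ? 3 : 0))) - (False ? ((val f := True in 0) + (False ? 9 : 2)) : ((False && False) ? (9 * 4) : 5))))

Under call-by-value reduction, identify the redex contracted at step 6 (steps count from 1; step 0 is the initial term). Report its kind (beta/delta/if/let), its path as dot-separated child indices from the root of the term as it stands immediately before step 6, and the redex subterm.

Derivation:
step 0: (if (((if true then (\x.2) else (\y.0)) (let z = (\u.true) in (let v = true in (\w.w)))) == (let p = (\q.true) in (if true then 4 else (0 - 0)))) then (if (let r = (\s.s) in ((let t = 6 in true) && true)) then (7 * (let a = (true && true) in ((\b.1) a))) else 2) else (((if false then ((\c.4) true) else (let d = 9 in 3)) + (if false then ((\e.e) 0) else (if false then 3 else 0))) - (if false then ((let f = true in 0) + (if false then 9 else 2)) else (if (false && false) then (9 * 4) else 5))))
step 1: [if@0.0.0] (if (((\x.2) (let z = (\u.true) in (let v = true in (\w.w)))) == (let p = (\q.true) in (if true then 4 else (0 - 0)))) then (if (let r = (\s.s) in ((let t = 6 in true) && true)) then (7 * (let a = (true && true) in ((\b.1) a))) else 2) else (((if false then ((\c.4) true) else (let d = 9 in 3)) + (if false then ((\e.e) 0) else (if false then 3 else 0))) - (if false then ((let f = true in 0) + (if false then 9 else 2)) else (if (false && false) then (9 * 4) else 5))))
step 2: [let@0.0.1] (if (((\x.2) (let v = true in (\w.w))) == (let p = (\q.true) in (if true then 4 else (0 - 0)))) then (if (let r = (\s.s) in ((let t = 6 in true) && true)) then (7 * (let a = (true && true) in ((\b.1) a))) else 2) else (((if false then ((\c.4) true) else (let d = 9 in 3)) + (if false then ((\e.e) 0) else (if false then 3 else 0))) - (if false then ((let f = true in 0) + (if false then 9 else 2)) else (if (false && false) then (9 * 4) else 5))))
step 3: [let@0.0.1] (if (((\x.2) (\w.w)) == (let p = (\q.true) in (if true then 4 else (0 - 0)))) then (if (let r = (\s.s) in ((let t = 6 in true) && true)) then (7 * (let a = (true && true) in ((\b.1) a))) else 2) else (((if false then ((\c.4) true) else (let d = 9 in 3)) + (if false then ((\e.e) 0) else (if false then 3 else 0))) - (if false then ((let f = true in 0) + (if false then 9 else 2)) else (if (false && false) then (9 * 4) else 5))))
step 4: [beta@0.0] (if (2 == (let p = (\q.true) in (if true then 4 else (0 - 0)))) then (if (let r = (\s.s) in ((let t = 6 in true) && true)) then (7 * (let a = (true && true) in ((\b.1) a))) else 2) else (((if false then ((\c.4) true) else (let d = 9 in 3)) + (if false then ((\e.e) 0) else (if false then 3 else 0))) - (if false then ((let f = true in 0) + (if false then 9 else 2)) else (if (false && false) then (9 * 4) else 5))))
step 5: [let@0.1] (if (2 == (if true then 4 else (0 - 0))) then (if (let r = (\s.s) in ((let t = 6 in true) && true)) then (7 * (let a = (true && true) in ((\b.1) a))) else 2) else (((if false then ((\c.4) true) else (let d = 9 in 3)) + (if false then ((\e.e) 0) else (if false then 3 else 0))) - (if false then ((let f = true in 0) + (if false then 9 else 2)) else (if (false && false) then (9 * 4) else 5))))
step 6: [if@0.1] (if (2 == 4) then (if (let r = (\s.s) in ((let t = 6 in true) && true)) then (7 * (let a = (true && true) in ((\b.1) a))) else 2) else (((if false then ((\c.4) true) else (let d = 9 in 3)) + (if false then ((\e.e) 0) else (if false then 3 else 0))) - (if false then ((let f = true in 0) + (if false then 9 else 2)) else (if (false && false) then (9 * 4) else 5))))

Answer: if at 0.1 : (if true then 4 else (0 - 0))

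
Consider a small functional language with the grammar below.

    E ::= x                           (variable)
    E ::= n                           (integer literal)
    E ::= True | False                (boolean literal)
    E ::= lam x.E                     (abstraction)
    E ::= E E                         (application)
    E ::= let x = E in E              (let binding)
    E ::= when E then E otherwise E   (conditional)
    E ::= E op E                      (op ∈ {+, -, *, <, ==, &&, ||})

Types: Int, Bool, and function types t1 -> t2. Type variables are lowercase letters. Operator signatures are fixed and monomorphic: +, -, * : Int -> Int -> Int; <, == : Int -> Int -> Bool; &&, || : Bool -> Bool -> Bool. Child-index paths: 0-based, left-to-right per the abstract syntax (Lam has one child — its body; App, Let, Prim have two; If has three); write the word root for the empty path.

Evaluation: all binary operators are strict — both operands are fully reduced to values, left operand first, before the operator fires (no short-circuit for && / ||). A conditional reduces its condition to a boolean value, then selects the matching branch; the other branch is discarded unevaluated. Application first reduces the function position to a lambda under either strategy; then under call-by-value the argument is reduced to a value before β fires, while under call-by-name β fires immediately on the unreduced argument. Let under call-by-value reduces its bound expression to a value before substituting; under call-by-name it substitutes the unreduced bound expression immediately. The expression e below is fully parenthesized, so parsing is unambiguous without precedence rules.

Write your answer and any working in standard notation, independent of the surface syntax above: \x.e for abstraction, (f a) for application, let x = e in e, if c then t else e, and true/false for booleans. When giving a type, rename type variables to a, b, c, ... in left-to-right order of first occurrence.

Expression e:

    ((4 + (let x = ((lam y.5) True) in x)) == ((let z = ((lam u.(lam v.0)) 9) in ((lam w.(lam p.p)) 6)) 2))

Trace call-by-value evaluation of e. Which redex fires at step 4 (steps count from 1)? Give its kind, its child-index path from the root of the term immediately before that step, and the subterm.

Answer: beta at 1.0.0 : ((\u.(\v.0)) 9)

Working:
step 0: ((4 + (let x = ((\y.5) true) in x)) == ((let z = ((\u.(\v.0)) 9) in ((\w.(\p.p)) 6)) 2))
step 1: [beta@0.1.0] ((4 + (let x = 5 in x)) == ((let z = ((\u.(\v.0)) 9) in ((\w.(\p.p)) 6)) 2))
step 2: [let@0.1] ((4 + 5) == ((let z = ((\u.(\v.0)) 9) in ((\w.(\p.p)) 6)) 2))
step 3: [delta@0] (9 == ((let z = ((\u.(\v.0)) 9) in ((\w.(\p.p)) 6)) 2))
step 4: [beta@1.0.0] (9 == ((let z = (\v.0) in ((\w.(\p.p)) 6)) 2))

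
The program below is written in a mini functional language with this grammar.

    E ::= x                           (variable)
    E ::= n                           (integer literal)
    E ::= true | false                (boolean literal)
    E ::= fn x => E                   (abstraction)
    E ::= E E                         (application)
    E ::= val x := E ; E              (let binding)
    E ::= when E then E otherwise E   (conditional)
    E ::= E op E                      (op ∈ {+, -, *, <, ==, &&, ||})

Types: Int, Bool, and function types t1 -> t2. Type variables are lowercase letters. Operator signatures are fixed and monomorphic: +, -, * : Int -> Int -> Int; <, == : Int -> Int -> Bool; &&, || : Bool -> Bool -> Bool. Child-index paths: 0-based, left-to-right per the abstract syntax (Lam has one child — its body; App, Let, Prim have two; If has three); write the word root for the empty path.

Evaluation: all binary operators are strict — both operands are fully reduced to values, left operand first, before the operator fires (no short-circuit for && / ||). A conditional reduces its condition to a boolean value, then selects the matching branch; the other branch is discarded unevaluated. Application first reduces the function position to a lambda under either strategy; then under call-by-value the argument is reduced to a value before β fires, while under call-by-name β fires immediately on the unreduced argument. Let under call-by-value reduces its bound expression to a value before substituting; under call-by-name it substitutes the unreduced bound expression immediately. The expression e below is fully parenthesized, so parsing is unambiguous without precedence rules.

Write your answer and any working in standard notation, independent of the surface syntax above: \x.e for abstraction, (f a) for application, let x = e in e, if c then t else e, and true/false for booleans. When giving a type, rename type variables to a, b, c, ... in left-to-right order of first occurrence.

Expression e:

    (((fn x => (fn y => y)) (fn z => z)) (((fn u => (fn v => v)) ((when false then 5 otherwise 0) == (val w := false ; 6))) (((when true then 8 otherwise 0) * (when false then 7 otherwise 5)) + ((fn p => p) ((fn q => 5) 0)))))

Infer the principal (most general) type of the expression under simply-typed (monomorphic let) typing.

Trace:
y : b
\y._ : b -> b
\x._ : a -> b -> b
z : c
\z._ : c -> c
  unify a -> b -> b ~ (c -> c) -> d
  unify a ~ c -> c
  unify b -> b ~ d
_ _ : b -> b
v : f
\v._ : f -> f
\u._ : e -> f -> f
  unify Bool ~ Bool
  unify Int ~ Int
  unify Int ~ Int
let w : Bool
  unify Int ~ Int
  unify e -> f -> f ~ Bool -> g
  unify e ~ Bool
  unify f -> f ~ g
_ _ : f -> f
  unify Bool ~ Bool
  unify Int ~ Int
  unify Int ~ Int
  unify Bool ~ Bool
  unify Int ~ Int
  unify Int ~ Int
  unify Int ~ Int
p : h
\p._ : h -> h
\q._ : i -> Int
  unify i -> Int ~ Int -> j
  unify i ~ Int
  unify Int ~ j
_ _ : Int
  unify h -> h ~ Int -> k
  unify h ~ Int
  unify Int ~ k
_ _ : Int
  unify Int ~ Int
  unify f -> f ~ Int -> l
  unify f ~ Int
  unify Int ~ l
_ _ : Int
  unify b -> b ~ Int -> m
  unify b ~ Int
  unify Int ~ m
_ _ : Int

Answer: Int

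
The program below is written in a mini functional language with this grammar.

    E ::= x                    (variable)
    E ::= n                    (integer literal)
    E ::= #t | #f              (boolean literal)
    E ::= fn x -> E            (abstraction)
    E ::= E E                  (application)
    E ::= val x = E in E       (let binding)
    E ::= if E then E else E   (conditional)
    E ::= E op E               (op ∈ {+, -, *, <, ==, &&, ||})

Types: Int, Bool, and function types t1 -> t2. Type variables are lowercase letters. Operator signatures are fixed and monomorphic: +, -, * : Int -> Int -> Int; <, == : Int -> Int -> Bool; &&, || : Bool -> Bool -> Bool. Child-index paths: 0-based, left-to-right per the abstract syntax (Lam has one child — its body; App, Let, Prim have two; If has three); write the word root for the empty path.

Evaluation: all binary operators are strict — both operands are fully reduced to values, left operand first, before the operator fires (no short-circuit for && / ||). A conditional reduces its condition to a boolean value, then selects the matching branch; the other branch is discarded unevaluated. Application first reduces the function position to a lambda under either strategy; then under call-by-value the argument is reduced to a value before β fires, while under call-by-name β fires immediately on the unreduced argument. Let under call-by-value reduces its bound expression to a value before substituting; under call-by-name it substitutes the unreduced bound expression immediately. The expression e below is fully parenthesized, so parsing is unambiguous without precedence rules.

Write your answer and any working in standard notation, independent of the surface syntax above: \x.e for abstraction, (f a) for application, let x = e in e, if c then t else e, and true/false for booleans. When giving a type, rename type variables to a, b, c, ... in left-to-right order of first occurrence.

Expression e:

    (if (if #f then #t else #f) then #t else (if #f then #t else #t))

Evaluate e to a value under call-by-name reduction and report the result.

Trace:
step 0: (if (if false then true else false) then true else (if false then true else true))
step 1: [if@0] (if false then true else (if false then true else true))
step 2: [if@root] (if false then true else true)
step 3: [if@root] true

Answer: true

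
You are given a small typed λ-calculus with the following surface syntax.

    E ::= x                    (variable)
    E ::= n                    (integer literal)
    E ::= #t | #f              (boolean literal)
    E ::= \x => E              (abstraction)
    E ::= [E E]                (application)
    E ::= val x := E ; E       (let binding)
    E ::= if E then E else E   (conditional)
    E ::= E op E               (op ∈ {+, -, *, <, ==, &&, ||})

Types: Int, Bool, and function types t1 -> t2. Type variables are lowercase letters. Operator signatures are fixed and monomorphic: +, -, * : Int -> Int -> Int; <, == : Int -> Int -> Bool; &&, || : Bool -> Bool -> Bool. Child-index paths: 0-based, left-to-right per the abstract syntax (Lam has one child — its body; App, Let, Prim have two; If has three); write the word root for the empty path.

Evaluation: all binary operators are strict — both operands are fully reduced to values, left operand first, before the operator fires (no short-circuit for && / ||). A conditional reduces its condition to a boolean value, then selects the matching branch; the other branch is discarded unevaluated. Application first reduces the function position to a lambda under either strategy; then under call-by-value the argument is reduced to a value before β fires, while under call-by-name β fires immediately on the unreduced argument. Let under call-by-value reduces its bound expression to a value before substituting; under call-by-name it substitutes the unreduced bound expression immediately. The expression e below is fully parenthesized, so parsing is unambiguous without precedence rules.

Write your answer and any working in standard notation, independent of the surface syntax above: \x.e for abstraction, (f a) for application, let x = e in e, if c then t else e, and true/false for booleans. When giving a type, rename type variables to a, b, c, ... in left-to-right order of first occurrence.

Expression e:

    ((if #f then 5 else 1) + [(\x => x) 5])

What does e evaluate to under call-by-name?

Answer: 6

Working:
step 0: ((if false then 5 else 1) + ((\x.x) 5))
step 1: [if@0] (1 + ((\x.x) 5))
step 2: [beta@1] (1 + 5)
step 3: [delta@root] 6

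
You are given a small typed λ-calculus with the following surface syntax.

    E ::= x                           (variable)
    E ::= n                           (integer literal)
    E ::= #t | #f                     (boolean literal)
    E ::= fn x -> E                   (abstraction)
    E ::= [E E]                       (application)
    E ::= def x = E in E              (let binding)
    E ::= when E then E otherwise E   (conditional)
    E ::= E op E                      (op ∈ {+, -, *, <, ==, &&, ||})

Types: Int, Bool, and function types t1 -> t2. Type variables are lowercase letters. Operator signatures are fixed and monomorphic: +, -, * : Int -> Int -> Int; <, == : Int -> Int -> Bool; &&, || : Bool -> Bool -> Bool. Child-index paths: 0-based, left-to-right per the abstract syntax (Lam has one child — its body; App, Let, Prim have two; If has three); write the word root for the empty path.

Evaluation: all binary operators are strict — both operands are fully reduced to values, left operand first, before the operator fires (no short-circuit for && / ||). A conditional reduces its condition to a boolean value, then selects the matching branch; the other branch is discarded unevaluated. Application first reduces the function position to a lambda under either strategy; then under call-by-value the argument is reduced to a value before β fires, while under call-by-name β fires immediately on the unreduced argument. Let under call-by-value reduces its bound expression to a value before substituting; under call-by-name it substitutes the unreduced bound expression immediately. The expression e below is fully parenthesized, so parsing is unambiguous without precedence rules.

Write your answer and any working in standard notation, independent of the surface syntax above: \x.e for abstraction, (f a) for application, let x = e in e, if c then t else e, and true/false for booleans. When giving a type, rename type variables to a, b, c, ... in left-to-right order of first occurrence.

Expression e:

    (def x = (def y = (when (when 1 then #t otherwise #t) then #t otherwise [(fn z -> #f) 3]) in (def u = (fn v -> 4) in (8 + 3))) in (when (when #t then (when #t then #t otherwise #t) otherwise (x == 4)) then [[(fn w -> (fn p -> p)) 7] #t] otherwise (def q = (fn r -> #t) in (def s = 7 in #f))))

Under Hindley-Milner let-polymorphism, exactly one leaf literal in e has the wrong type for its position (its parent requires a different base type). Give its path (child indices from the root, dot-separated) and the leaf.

Answer: 0.0.0.0 : 1

Working:
  unify Int ~ Bool
  FAIL: mismatch Int ~ Bool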